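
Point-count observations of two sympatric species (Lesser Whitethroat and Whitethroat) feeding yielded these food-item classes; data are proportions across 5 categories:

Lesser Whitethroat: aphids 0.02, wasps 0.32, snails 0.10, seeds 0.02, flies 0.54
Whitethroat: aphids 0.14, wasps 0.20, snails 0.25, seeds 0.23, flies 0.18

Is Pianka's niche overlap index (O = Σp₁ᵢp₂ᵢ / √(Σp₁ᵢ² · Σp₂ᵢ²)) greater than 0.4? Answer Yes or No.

Yes

Σ p₁ᵢp₂ᵢ = 0.0028 + 0.0640 + 0.0250 + 0.0046 + 0.0972 = 0.1936
Σp_1ᵢ² = 0.02² + 0.32² + 0.10² + 0.02² + 0.54² = 0.0004 + 0.1024 + 0.0100 + 0.0004 + 0.2916 = 0.4048
Σp_2ᵢ² = 0.14² + 0.20² + 0.25² + 0.23² + 0.18² = 0.0196 + 0.0400 + 0.0625 + 0.0529 + 0.0324 = 0.2074
O = 0.1936 / √(0.4048 × 0.2074) = 0.1936 / 0.28975 = 0.6682
O = 0.6682 > 0.4 → Yes.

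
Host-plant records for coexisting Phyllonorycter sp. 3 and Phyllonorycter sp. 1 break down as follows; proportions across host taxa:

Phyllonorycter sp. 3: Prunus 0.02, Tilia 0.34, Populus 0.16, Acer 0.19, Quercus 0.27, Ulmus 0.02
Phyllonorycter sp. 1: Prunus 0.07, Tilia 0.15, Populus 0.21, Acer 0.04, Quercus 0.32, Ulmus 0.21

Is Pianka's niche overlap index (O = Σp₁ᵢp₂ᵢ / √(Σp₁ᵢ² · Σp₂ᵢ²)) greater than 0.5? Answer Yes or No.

Σ p₁ᵢp₂ᵢ = 0.0014 + 0.0510 + 0.0336 + 0.0076 + 0.0864 + 0.0042 = 0.1842
Σp_1ᵢ² = 0.02² + 0.34² + 0.16² + 0.19² + 0.27² + 0.02² = 0.0004 + 0.1156 + 0.0256 + 0.0361 + 0.0729 + 0.0004 = 0.2510
Σp_2ᵢ² = 0.07² + 0.15² + 0.21² + 0.04² + 0.32² + 0.21² = 0.0049 + 0.0225 + 0.0441 + 0.0016 + 0.1024 + 0.0441 = 0.2196
O = 0.1842 / √(0.2510 × 0.2196) = 0.1842 / 0.23478 = 0.7846
O = 0.7846 > 0.5 → Yes.

Yes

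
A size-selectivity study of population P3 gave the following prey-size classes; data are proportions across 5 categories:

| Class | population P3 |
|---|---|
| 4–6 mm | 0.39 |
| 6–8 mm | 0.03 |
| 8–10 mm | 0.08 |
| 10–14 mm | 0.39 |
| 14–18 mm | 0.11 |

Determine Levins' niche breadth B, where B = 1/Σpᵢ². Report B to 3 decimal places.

Σpᵢ² = 0.39² + 0.03² + 0.08² + 0.39² + 0.11² = 0.1521 + 0.0009 + 0.0064 + 0.1521 + 0.0121 = 0.3236
B = 1 / 0.3236 = 3.09023

3.090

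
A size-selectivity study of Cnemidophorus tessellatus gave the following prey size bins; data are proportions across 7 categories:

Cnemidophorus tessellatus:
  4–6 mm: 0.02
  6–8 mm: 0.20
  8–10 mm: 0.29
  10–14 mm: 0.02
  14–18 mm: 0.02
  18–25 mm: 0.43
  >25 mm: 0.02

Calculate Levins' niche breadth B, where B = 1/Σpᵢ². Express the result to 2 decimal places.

Σpᵢ² = 0.02² + 0.20² + 0.29² + 0.02² + 0.02² + 0.43² + 0.02² = 0.0004 + 0.0400 + 0.0841 + 0.0004 + 0.0004 + 0.1849 + 0.0004 = 0.3106
B = 1 / 0.3106 = 3.2196

3.22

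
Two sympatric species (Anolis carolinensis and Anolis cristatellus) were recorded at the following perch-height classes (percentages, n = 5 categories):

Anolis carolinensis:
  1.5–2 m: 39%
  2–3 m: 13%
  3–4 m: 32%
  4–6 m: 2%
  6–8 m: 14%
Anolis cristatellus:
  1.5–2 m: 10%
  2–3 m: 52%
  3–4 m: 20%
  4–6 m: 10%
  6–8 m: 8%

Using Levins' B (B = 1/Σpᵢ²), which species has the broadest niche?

Convert percentages to proportions (divide by 100).
Σp_caroᵢ² = 0.39² + 0.13² + 0.32² + 0.02² + 0.14² = 0.1521 + 0.0169 + 0.1024 + 0.0004 + 0.0196 = 0.2914
B_caro = 1 / 0.2914 = 3.4317
Σp_crisᵢ² = 0.10² + 0.52² + 0.20² + 0.10² + 0.08² = 0.0100 + 0.2704 + 0.0400 + 0.0100 + 0.0064 = 0.3368
B_cris = 1 / 0.3368 = 2.9691
Highest B → broadest niche (most generalist): Anolis carolinensis (B = 3.43).

Anolis carolinensis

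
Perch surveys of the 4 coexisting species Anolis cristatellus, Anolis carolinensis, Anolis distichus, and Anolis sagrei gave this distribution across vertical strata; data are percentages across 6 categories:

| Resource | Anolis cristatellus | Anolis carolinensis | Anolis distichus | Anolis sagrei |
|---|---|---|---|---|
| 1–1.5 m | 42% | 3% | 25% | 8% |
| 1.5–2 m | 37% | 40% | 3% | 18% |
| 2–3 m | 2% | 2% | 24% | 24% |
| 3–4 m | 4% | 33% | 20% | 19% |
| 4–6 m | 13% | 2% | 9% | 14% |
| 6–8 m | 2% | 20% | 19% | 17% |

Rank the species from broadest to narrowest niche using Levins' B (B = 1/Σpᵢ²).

Anolis sagrei > Anolis distichus > Anolis carolinensis > Anolis cristatellus

Convert percentages to proportions (divide by 100).
Σp_crisᵢ² = 0.42² + 0.37² + 0.02² + 0.04² + 0.13² + 0.02² = 0.1764 + 0.1369 + 0.0004 + 0.0016 + 0.0169 + 0.0004 = 0.3326
B_cris = 1 / 0.3326 = 3.0066
Σp_caroᵢ² = 0.03² + 0.40² + 0.02² + 0.33² + 0.02² + 0.20² = 0.0009 + 0.1600 + 0.0004 + 0.1089 + 0.0004 + 0.0400 = 0.3106
B_caro = 1 / 0.3106 = 3.2196
Σp_distᵢ² = 0.25² + 0.03² + 0.24² + 0.20² + 0.09² + 0.19² = 0.0625 + 0.0009 + 0.0576 + 0.0400 + 0.0081 + 0.0361 = 0.2052
B_dist = 1 / 0.2052 = 4.8733
Σp_sagrᵢ² = 0.08² + 0.18² + 0.24² + 0.19² + 0.14² + 0.17² = 0.0064 + 0.0324 + 0.0576 + 0.0361 + 0.0196 + 0.0289 = 0.1810
B_sagr = 1 / 0.1810 = 5.5249
Ranking by B (broadest → narrowest): Anolis sagrei (5.52) > Anolis distichus (4.87) > Anolis carolinensis (3.22) > Anolis cristatellus (3.01)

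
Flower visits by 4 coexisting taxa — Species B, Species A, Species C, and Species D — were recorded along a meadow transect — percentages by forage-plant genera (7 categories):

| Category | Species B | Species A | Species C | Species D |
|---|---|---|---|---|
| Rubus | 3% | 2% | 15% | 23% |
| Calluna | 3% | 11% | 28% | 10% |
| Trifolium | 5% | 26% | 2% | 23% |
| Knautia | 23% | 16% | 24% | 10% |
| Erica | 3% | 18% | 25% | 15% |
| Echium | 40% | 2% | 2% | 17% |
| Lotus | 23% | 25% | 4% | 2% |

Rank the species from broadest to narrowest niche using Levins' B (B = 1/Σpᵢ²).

Convert percentages to proportions (divide by 100).
Σp_Bᵢ² = 0.03² + 0.03² + 0.05² + 0.23² + 0.03² + 0.40² + 0.23² = 0.0009 + 0.0009 + 0.0025 + 0.0529 + 0.0009 + 0.1600 + 0.0529 = 0.2710
B_B = 1 / 0.2710 = 3.6900
Σp_Aᵢ² = 0.02² + 0.11² + 0.26² + 0.16² + 0.18² + 0.02² + 0.25² = 0.0004 + 0.0121 + 0.0676 + 0.0256 + 0.0324 + 0.0004 + 0.0625 = 0.2010
B_A = 1 / 0.2010 = 4.9751
Σp_Cᵢ² = 0.15² + 0.28² + 0.02² + 0.24² + 0.25² + 0.02² + 0.04² = 0.0225 + 0.0784 + 0.0004 + 0.0576 + 0.0625 + 0.0004 + 0.0016 = 0.2234
B_C = 1 / 0.2234 = 4.4763
Σp_Dᵢ² = 0.23² + 0.10² + 0.23² + 0.10² + 0.15² + 0.17² + 0.02² = 0.0529 + 0.0100 + 0.0529 + 0.0100 + 0.0225 + 0.0289 + 0.0004 = 0.1776
B_D = 1 / 0.1776 = 5.6306
Ranking by B (broadest → narrowest): Species D (5.63) > Species A (4.98) > Species C (4.48) > Species B (3.69)

Species D > Species A > Species C > Species B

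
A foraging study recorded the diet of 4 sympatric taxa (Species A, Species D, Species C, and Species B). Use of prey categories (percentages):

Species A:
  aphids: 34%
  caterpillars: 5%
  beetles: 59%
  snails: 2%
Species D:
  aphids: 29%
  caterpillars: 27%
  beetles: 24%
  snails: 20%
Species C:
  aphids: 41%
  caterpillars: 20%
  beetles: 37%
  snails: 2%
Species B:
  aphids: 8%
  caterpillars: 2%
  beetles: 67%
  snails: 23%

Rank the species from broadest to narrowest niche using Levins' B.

Species D > Species C > Species A > Species B

Convert percentages to proportions (divide by 100).
Σp_Aᵢ² = 0.34² + 0.05² + 0.59² + 0.02² = 0.1156 + 0.0025 + 0.3481 + 0.0004 = 0.4666
B_A = 1 / 0.4666 = 2.1432
Σp_Dᵢ² = 0.29² + 0.27² + 0.24² + 0.20² = 0.0841 + 0.0729 + 0.0576 + 0.0400 = 0.2546
B_D = 1 / 0.2546 = 3.9277
Σp_Cᵢ² = 0.41² + 0.20² + 0.37² + 0.02² = 0.1681 + 0.0400 + 0.1369 + 0.0004 = 0.3454
B_C = 1 / 0.3454 = 2.8952
Σp_Bᵢ² = 0.08² + 0.02² + 0.67² + 0.23² = 0.0064 + 0.0004 + 0.4489 + 0.0529 = 0.5086
B_B = 1 / 0.5086 = 1.9662
Ranking by B (broadest → narrowest): Species D (3.93) > Species C (2.90) > Species A (2.14) > Species B (1.97)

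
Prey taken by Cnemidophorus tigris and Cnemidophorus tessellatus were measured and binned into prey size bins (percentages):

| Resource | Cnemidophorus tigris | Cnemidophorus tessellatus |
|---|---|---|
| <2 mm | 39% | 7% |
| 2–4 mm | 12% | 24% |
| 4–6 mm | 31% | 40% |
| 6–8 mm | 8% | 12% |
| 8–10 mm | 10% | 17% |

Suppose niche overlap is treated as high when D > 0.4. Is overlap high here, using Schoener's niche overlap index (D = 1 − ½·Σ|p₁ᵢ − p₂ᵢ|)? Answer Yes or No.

Convert percentages to proportions (divide by 100).
Σ|p₁ᵢ − p₂ᵢ| = 0.32 + 0.12 + 0.09 + 0.04 + 0.07 = 0.64
D = 1 − ½ × 0.64 = 1 − 0.320 = 0.6800
D = 0.6800 > 0.4 → Yes.

Yes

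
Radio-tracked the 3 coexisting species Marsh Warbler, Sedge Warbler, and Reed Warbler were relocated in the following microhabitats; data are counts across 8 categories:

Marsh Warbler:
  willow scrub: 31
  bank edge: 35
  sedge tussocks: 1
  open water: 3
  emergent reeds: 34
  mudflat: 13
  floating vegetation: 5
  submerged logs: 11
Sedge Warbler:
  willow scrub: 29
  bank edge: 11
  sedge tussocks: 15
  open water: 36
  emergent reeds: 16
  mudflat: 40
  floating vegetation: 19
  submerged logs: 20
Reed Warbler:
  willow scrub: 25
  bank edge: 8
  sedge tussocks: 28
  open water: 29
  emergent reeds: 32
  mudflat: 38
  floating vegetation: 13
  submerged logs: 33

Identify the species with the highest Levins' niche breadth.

Reed Warbler

Proportions for Marsh Warbler (n=133): 31/133=0.2331, 35/133=0.2632, 1/133=0.0075, 3/133=0.0226, 34/133=0.2556, 13/133=0.0977, 5/133=0.0376, 11/133=0.0827
Proportions for Sedge Warbler (n=186): 29/186=0.1559, 11/186=0.0591, 15/186=0.0806, 36/186=0.1935, 16/186=0.0860, 40/186=0.2151, 19/186=0.1022, 20/186=0.1075
Proportions for Reed Warbler (n=206): 25/206=0.1214, 8/206=0.0388, 28/206=0.1359, 29/206=0.1408, 32/206=0.1553, 38/206=0.1845, 13/206=0.0631, 33/206=0.1602
Σp_Marsᵢ² = 0.2331² + 0.2632² + 0.0075² + 0.0226² + 0.2556² + 0.0977² + 0.0376² + 0.0827² = 0.054336 + 0.069274 + 0.000056 + 0.000511 + 0.065331 + 0.009545 + 0.001414 + 0.006839 = 0.207306
B_Mars = 1 / 0.207306 = 4.8238
Σp_Sedgᵢ² = 0.1559² + 0.0591² + 0.0806² + 0.1935² + 0.0860² + 0.2151² + 0.1022² + 0.1075² = 0.024305 + 0.003493 + 0.006496 + 0.037442 + 0.007396 + 0.046268 + 0.010445 + 0.011556 = 0.147401
B_Sedg = 1 / 0.147401 = 6.7842
Σp_Reedᵢ² = 0.1214² + 0.0388² + 0.1359² + 0.1408² + 0.1553² + 0.1845² + 0.0631² + 0.1602² = 0.014738 + 0.001505 + 0.018469 + 0.019825 + 0.024118 + 0.034040 + 0.003982 + 0.025664 = 0.142341
B_Reed = 1 / 0.142341 = 7.0254
Highest B → broadest niche (most generalist): Reed Warbler (B = 7.03).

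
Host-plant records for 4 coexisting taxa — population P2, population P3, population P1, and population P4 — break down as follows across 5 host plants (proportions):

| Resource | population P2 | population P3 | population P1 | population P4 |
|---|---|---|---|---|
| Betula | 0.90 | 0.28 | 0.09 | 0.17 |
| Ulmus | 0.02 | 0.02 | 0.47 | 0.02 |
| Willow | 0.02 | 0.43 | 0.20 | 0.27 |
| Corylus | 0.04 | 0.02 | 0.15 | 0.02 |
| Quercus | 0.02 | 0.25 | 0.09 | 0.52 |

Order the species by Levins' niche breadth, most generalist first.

population P1 > population P3 > population P4 > population P2

Σp_P2ᵢ² = 0.90² + 0.02² + 0.02² + 0.04² + 0.02² = 0.8100 + 0.0004 + 0.0004 + 0.0016 + 0.0004 = 0.8128
B_P2 = 1 / 0.8128 = 1.2303
Σp_P3ᵢ² = 0.28² + 0.02² + 0.43² + 0.02² + 0.25² = 0.0784 + 0.0004 + 0.1849 + 0.0004 + 0.0625 = 0.3266
B_P3 = 1 / 0.3266 = 3.0618
Σp_P1ᵢ² = 0.09² + 0.47² + 0.20² + 0.15² + 0.09² = 0.0081 + 0.2209 + 0.0400 + 0.0225 + 0.0081 = 0.2996
B_P1 = 1 / 0.2996 = 3.3378
Σp_P4ᵢ² = 0.17² + 0.02² + 0.27² + 0.02² + 0.52² = 0.0289 + 0.0004 + 0.0729 + 0.0004 + 0.2704 = 0.3730
B_P4 = 1 / 0.3730 = 2.6810
Ranking by B (broadest → narrowest): population P1 (3.34) > population P3 (3.06) > population P4 (2.68) > population P2 (1.23)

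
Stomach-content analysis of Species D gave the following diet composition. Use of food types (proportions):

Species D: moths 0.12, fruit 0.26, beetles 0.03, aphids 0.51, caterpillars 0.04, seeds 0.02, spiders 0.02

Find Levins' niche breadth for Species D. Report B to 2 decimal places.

Σpᵢ² = 0.12² + 0.26² + 0.03² + 0.51² + 0.04² + 0.02² + 0.02² = 0.0144 + 0.0676 + 0.0009 + 0.2601 + 0.0016 + 0.0004 + 0.0004 = 0.3454
B = 1 / 0.3454 = 2.8952

2.90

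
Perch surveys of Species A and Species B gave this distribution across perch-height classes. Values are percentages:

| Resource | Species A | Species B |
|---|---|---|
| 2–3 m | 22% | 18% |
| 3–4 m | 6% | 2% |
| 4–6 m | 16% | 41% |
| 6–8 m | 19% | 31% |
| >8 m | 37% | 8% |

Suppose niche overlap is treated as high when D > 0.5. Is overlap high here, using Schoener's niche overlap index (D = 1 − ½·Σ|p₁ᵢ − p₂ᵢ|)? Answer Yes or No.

Convert percentages to proportions (divide by 100).
Σ|p₁ᵢ − p₂ᵢ| = 0.04 + 0.04 + 0.25 + 0.12 + 0.29 = 0.74
D = 1 − ½ × 0.74 = 1 − 0.370 = 0.6300
D = 0.6300 > 0.5 → Yes.

Yes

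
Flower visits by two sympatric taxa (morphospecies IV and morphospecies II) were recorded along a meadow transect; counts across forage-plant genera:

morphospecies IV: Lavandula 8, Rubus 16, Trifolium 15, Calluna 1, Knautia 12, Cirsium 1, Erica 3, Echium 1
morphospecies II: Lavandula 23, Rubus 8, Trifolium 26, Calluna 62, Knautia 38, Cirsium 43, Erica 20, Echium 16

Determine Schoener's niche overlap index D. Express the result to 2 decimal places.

0.51

Proportions for morphospecies IV (n=57): 8/57=0.1404, 16/57=0.2807, 15/57=0.2632, 1/57=0.0175, 12/57=0.2105, 1/57=0.0175, 3/57=0.0526, 1/57=0.0175
Proportions for morphospecies II (n=236): 23/236=0.0975, 8/236=0.0339, 26/236=0.1102, 62/236=0.2627, 38/236=0.1610, 43/236=0.1822, 20/236=0.0847, 16/236=0.0678
Σ|p₁ᵢ − p₂ᵢ| = 0.0429 + 0.2468 + 0.1530 + 0.2452 + 0.0495 + 0.1647 + 0.0321 + 0.0503 = 0.9845
D = 1 − ½ × 0.9845 = 1 − 0.49225 = 0.50775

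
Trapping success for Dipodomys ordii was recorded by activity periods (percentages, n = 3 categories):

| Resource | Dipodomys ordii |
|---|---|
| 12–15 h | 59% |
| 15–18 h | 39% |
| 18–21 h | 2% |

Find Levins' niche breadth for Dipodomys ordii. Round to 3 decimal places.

Convert percentages to proportions (divide by 100).
Σpᵢ² = 0.59² + 0.39² + 0.02² = 0.3481 + 0.1521 + 0.0004 = 0.5006
B = 1 / 0.5006 = 1.99760

1.998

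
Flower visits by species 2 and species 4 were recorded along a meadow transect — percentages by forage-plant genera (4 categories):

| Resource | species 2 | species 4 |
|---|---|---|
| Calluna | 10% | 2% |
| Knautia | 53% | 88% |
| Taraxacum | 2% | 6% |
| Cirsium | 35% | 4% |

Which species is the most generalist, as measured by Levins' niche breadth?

species 2

Convert percentages to proportions (divide by 100).
Σp_2ᵢ² = 0.10² + 0.53² + 0.02² + 0.35² = 0.0100 + 0.2809 + 0.0004 + 0.1225 = 0.4138
B_2 = 1 / 0.4138 = 2.4166
Σp_4ᵢ² = 0.02² + 0.88² + 0.06² + 0.04² = 0.0004 + 0.7744 + 0.0036 + 0.0016 = 0.7800
B_4 = 1 / 0.7800 = 1.2821
Highest B → broadest niche (most generalist): species 2 (B = 2.42).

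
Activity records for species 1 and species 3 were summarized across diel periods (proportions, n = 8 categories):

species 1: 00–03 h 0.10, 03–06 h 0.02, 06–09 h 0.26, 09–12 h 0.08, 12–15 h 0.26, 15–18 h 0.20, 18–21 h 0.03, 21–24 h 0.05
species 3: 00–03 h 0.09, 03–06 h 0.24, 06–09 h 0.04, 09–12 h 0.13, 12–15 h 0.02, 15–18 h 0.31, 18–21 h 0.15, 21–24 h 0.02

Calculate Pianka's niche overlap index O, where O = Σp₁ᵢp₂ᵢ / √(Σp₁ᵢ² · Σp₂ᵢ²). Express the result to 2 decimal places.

Σ p₁ᵢp₂ᵢ = 0.0090 + 0.0048 + 0.0104 + 0.0104 + 0.0052 + 0.0620 + 0.0045 + 0.0010 = 0.1073
Σp_1ᵢ² = 0.10² + 0.02² + 0.26² + 0.08² + 0.26² + 0.20² + 0.03² + 0.05² = 0.0100 + 0.0004 + 0.0676 + 0.0064 + 0.0676 + 0.0400 + 0.0009 + 0.0025 = 0.1954
Σp_2ᵢ² = 0.09² + 0.24² + 0.04² + 0.13² + 0.02² + 0.31² + 0.15² + 0.02² = 0.0081 + 0.0576 + 0.0016 + 0.0169 + 0.0004 + 0.0961 + 0.0225 + 0.0004 = 0.2036
O = 0.1073 / √(0.1954 × 0.2036) = 0.1073 / 0.19946 = 0.5380

0.54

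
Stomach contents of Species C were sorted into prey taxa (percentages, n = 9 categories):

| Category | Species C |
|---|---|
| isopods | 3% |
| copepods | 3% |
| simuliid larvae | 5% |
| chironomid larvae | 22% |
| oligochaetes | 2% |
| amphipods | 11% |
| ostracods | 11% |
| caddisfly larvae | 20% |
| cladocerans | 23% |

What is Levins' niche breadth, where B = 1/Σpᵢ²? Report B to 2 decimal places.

5.88

Convert percentages to proportions (divide by 100).
Σpᵢ² = 0.03² + 0.03² + 0.05² + 0.22² + 0.02² + 0.11² + 0.11² + 0.20² + 0.23² = 0.0009 + 0.0009 + 0.0025 + 0.0484 + 0.0004 + 0.0121 + 0.0121 + 0.0400 + 0.0529 = 0.1702
B = 1 / 0.1702 = 5.8754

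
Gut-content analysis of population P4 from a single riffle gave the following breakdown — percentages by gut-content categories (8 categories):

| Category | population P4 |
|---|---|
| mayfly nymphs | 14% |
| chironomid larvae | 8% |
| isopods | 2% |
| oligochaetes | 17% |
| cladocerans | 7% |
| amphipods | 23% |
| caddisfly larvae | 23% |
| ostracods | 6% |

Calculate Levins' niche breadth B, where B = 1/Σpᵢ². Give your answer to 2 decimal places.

Convert percentages to proportions (divide by 100).
Σpᵢ² = 0.14² + 0.08² + 0.02² + 0.17² + 0.07² + 0.23² + 0.23² + 0.06² = 0.0196 + 0.0064 + 0.0004 + 0.0289 + 0.0049 + 0.0529 + 0.0529 + 0.0036 = 0.1696
B = 1 / 0.1696 = 5.8962

5.90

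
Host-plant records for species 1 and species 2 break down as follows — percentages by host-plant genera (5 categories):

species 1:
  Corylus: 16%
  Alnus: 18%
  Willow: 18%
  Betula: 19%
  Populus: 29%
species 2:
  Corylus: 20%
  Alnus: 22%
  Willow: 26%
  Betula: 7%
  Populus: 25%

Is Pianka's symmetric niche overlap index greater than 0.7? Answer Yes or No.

Convert percentages to proportions (divide by 100).
Σ p₁ᵢp₂ᵢ = 0.0320 + 0.0396 + 0.0468 + 0.0133 + 0.0725 = 0.2042
Σp_1ᵢ² = 0.16² + 0.18² + 0.18² + 0.19² + 0.29² = 0.0256 + 0.0324 + 0.0324 + 0.0361 + 0.0841 = 0.2106
Σp_2ᵢ² = 0.20² + 0.22² + 0.26² + 0.07² + 0.25² = 0.0400 + 0.0484 + 0.0676 + 0.0049 + 0.0625 = 0.2234
O = 0.2042 / √(0.2106 × 0.2234) = 0.2042 / 0.21691 = 0.9414
O = 0.9414 > 0.7 → Yes.

Yes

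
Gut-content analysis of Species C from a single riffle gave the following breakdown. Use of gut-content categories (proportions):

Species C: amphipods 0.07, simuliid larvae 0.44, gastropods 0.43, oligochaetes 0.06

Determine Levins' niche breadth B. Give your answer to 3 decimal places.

Σpᵢ² = 0.07² + 0.44² + 0.43² + 0.06² = 0.0049 + 0.1936 + 0.1849 + 0.0036 = 0.3870
B = 1 / 0.3870 = 2.58398

2.584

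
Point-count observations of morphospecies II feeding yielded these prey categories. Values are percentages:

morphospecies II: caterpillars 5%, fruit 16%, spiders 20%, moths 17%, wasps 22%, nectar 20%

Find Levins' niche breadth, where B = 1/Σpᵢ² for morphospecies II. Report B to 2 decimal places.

5.39

Convert percentages to proportions (divide by 100).
Σpᵢ² = 0.05² + 0.16² + 0.20² + 0.17² + 0.22² + 0.20² = 0.0025 + 0.0256 + 0.0400 + 0.0289 + 0.0484 + 0.0400 = 0.1854
B = 1 / 0.1854 = 5.3937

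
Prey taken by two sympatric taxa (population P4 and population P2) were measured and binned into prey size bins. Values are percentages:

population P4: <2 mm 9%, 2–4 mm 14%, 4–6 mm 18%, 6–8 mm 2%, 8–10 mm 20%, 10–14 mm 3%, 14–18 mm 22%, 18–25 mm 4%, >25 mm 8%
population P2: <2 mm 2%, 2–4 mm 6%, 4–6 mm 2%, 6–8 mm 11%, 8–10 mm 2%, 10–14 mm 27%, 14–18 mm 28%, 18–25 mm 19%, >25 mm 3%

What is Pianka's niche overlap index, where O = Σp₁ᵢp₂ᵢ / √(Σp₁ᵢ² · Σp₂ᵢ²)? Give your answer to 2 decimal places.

0.55

Convert percentages to proportions (divide by 100).
Σ p₁ᵢp₂ᵢ = 0.0018 + 0.0084 + 0.0036 + 0.0022 + 0.0040 + 0.0081 + 0.0616 + 0.0076 + 0.0024 = 0.0997
Σp_1ᵢ² = 0.09² + 0.14² + 0.18² + 0.02² + 0.20² + 0.03² + 0.22² + 0.04² + 0.08² = 0.0081 + 0.0196 + 0.0324 + 0.0004 + 0.0400 + 0.0009 + 0.0484 + 0.0016 + 0.0064 = 0.1578
Σp_2ᵢ² = 0.02² + 0.06² + 0.02² + 0.11² + 0.02² + 0.27² + 0.28² + 0.19² + 0.03² = 0.0004 + 0.0036 + 0.0004 + 0.0121 + 0.0004 + 0.0729 + 0.0784 + 0.0361 + 0.0009 = 0.2052
O = 0.0997 / √(0.1578 × 0.2052) = 0.0997 / 0.17995 = 0.5540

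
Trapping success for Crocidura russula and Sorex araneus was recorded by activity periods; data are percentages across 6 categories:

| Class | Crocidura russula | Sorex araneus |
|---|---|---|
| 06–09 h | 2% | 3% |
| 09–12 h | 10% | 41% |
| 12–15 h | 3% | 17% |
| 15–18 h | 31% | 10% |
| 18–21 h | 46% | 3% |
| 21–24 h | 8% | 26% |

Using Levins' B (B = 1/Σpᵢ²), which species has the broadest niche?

Sorex araneus

Convert percentages to proportions (divide by 100).
Σp_russᵢ² = 0.02² + 0.10² + 0.03² + 0.31² + 0.46² + 0.08² = 0.0004 + 0.0100 + 0.0009 + 0.0961 + 0.2116 + 0.0064 = 0.3254
B_russ = 1 / 0.3254 = 3.0731
Σp_aranᵢ² = 0.03² + 0.41² + 0.17² + 0.10² + 0.03² + 0.26² = 0.0009 + 0.1681 + 0.0289 + 0.0100 + 0.0009 + 0.0676 = 0.2764
B_aran = 1 / 0.2764 = 3.6179
Highest B → broadest niche (most generalist): Sorex araneus (B = 3.62).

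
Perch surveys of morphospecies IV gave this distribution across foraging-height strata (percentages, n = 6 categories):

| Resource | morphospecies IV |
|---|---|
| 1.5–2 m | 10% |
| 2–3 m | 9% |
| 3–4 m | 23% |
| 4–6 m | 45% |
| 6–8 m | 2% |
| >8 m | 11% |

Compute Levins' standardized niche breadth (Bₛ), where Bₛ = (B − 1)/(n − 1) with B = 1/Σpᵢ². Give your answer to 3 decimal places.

Convert percentages to proportions (divide by 100).
Σpᵢ² = 0.10² + 0.09² + 0.23² + 0.45² + 0.02² + 0.11² = 0.0100 + 0.0081 + 0.0529 + 0.2025 + 0.0004 + 0.0121 = 0.2860
B = 1 / 0.2860 = 3.49650
Bₛ = (B − 1)/(n − 1) = (3.49650 − 1)/(6 − 1) = 2.49650/5 = 0.49930

0.499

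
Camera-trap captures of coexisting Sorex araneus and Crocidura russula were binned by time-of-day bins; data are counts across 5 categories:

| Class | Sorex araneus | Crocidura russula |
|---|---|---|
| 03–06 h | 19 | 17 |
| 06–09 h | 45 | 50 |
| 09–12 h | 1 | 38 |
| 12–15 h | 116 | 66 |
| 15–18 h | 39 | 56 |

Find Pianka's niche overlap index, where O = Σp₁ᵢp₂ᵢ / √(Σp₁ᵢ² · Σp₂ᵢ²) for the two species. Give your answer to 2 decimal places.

0.87

Proportions for Sorex araneus (n=220): 19/220=0.0864, 45/220=0.2045, 1/220=0.0045, 116/220=0.5273, 39/220=0.1773
Proportions for Crocidura russula (n=227): 17/227=0.0749, 50/227=0.2203, 38/227=0.1674, 66/227=0.2907, 56/227=0.2467
Σ p₁ᵢp₂ᵢ = 0.006471 + 0.045051 + 0.000753 + 0.153286 + 0.043740 = 0.249301
Σp_1ᵢ² = 0.0864² + 0.2045² + 0.0045² + 0.5273² + 0.1773² = 0.007465 + 0.041820 + 0.000020 + 0.278045 + 0.031435 = 0.358785
Σp_2ᵢ² = 0.0749² + 0.2203² + 0.1674² + 0.2907² + 0.2467² = 0.005610 + 0.048532 + 0.028023 + 0.084506 + 0.060861 = 0.227532
O = 0.249301 / √(0.358785 × 0.227532) = 0.249301 / 0.2857185 = 0.8725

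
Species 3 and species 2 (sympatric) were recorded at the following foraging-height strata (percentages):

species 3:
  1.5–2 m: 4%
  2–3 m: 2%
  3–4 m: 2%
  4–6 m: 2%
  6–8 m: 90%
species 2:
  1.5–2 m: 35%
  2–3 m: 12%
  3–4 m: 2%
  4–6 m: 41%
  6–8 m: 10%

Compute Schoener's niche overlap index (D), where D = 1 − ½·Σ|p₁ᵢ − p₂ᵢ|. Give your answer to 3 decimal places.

Convert percentages to proportions (divide by 100).
Σ|p₁ᵢ − p₂ᵢ| = 0.31 + 0.10 + 0.00 + 0.39 + 0.80 = 1.60
D = 1 − ½ × 1.60 = 1 − 0.800 = 0.20000

0.200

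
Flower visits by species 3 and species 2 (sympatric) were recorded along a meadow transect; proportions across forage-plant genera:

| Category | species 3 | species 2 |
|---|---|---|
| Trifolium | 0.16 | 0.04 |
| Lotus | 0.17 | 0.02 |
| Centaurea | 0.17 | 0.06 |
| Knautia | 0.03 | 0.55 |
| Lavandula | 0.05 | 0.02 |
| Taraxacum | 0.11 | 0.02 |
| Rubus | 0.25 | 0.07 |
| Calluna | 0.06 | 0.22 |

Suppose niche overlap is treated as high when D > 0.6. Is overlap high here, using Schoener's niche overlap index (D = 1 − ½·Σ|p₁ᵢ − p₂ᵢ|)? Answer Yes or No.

No

Σ|p₁ᵢ − p₂ᵢ| = 0.12 + 0.15 + 0.11 + 0.52 + 0.03 + 0.09 + 0.18 + 0.16 = 1.36
D = 1 − ½ × 1.36 = 1 − 0.680 = 0.3200
D = 0.3200 < 0.6 → No.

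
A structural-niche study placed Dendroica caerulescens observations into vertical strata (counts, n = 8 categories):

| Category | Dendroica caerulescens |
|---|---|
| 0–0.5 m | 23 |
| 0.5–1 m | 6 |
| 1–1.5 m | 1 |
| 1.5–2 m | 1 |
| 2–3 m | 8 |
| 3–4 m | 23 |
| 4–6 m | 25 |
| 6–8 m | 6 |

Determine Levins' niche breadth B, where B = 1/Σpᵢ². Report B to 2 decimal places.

4.75

Proportions for Dendroica caerulescens (n=93): 23/93=0.2473, 6/93=0.0645, 1/93=0.0108, 1/93=0.0108, 8/93=0.0860, 23/93=0.2473, 25/93=0.2688, 6/93=0.0645
Σpᵢ² = 0.2473² + 0.0645² + 0.0108² + 0.0108² + 0.0860² + 0.2473² + 0.2688² + 0.0645² = 0.061157 + 0.004160 + 0.000117 + 0.000117 + 0.007396 + 0.061157 + 0.072253 + 0.004160 = 0.210517
B = 1 / 0.210517 = 4.7502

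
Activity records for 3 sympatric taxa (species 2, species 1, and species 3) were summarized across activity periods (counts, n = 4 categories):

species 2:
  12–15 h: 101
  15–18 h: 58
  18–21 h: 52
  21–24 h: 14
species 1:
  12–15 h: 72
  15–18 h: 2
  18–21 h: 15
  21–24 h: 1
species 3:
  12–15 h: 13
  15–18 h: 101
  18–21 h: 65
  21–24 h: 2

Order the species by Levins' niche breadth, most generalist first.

Proportions for species 2 (n=225): 101/225=0.4489, 58/225=0.2578, 52/225=0.2311, 14/225=0.0622
Proportions for species 1 (n=90): 72/90=0.8000, 2/90=0.0222, 15/90=0.1667, 1/90=0.0111
Proportions for species 3 (n=181): 13/181=0.0718, 101/181=0.5580, 65/181=0.3591, 2/181=0.0110
Σp_2ᵢ² = 0.4489² + 0.2578² + 0.2311² + 0.0622² = 0.201511 + 0.066461 + 0.053407 + 0.003869 = 0.325248
B_2 = 1 / 0.325248 = 3.0746
Σp_1ᵢ² = 0.8000² + 0.0222² + 0.1667² + 0.0111² = 0.640000 + 0.000493 + 0.027789 + 0.000123 = 0.668405
B_1 = 1 / 0.668405 = 1.4961
Σp_3ᵢ² = 0.0718² + 0.5580² + 0.3591² + 0.0110² = 0.005155 + 0.311364 + 0.128953 + 0.000121 = 0.445593
B_3 = 1 / 0.445593 = 2.2442
Ranking by B (broadest → narrowest): species 2 (3.07) > species 3 (2.24) > species 1 (1.50)

species 2 > species 3 > species 1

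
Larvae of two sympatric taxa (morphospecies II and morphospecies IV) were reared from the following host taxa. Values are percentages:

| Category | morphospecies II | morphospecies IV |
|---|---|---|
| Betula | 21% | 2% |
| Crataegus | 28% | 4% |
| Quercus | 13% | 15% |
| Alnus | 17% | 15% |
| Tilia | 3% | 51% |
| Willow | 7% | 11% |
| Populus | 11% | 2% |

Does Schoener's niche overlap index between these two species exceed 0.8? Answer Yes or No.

No

Convert percentages to proportions (divide by 100).
Σ|p₁ᵢ − p₂ᵢ| = 0.19 + 0.24 + 0.02 + 0.02 + 0.48 + 0.04 + 0.09 = 1.08
D = 1 − ½ × 1.08 = 1 − 0.540 = 0.4600
D = 0.4600 < 0.8 → No.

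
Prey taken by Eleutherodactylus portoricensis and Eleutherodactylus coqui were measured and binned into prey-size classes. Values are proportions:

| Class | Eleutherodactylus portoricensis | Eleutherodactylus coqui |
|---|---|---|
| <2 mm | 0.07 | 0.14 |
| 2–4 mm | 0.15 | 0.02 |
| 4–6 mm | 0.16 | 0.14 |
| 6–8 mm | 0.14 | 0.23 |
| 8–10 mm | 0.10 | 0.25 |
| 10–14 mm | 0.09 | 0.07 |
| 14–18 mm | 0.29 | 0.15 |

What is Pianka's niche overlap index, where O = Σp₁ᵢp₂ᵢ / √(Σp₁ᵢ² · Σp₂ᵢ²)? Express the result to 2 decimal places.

Σ p₁ᵢp₂ᵢ = 0.0098 + 0.0030 + 0.0224 + 0.0322 + 0.0250 + 0.0063 + 0.0435 = 0.1422
Σp_1ᵢ² = 0.07² + 0.15² + 0.16² + 0.14² + 0.10² + 0.09² + 0.29² = 0.0049 + 0.0225 + 0.0256 + 0.0196 + 0.0100 + 0.0081 + 0.0841 = 0.1748
Σp_2ᵢ² = 0.14² + 0.02² + 0.14² + 0.23² + 0.25² + 0.07² + 0.15² = 0.0196 + 0.0004 + 0.0196 + 0.0529 + 0.0625 + 0.0049 + 0.0225 = 0.1824
O = 0.1422 / √(0.1748 × 0.1824) = 0.1422 / 0.17856 = 0.7964

0.80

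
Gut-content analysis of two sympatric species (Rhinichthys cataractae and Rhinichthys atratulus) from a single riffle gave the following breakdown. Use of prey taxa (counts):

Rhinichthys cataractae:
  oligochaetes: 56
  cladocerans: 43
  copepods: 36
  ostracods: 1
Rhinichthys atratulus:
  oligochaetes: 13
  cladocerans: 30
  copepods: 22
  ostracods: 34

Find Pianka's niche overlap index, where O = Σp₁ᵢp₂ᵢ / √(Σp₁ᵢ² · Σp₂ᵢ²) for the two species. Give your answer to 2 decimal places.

0.69

Proportions for Rhinichthys cataractae (n=136): 56/136=0.4118, 43/136=0.3162, 36/136=0.2647, 1/136=0.0074
Proportions for Rhinichthys atratulus (n=99): 13/99=0.1313, 30/99=0.3030, 22/99=0.2222, 34/99=0.3434
Σ p₁ᵢp₂ᵢ = 0.054069 + 0.095809 + 0.058816 + 0.002541 = 0.211235
Σp_1ᵢ² = 0.4118² + 0.3162² + 0.2647² + 0.0074² = 0.169579 + 0.099982 + 0.070066 + 0.000055 = 0.339682
Σp_2ᵢ² = 0.1313² + 0.3030² + 0.2222² + 0.3434² = 0.017240 + 0.091809 + 0.049373 + 0.117924 = 0.276346
O = 0.211235 / √(0.339682 × 0.276346) = 0.211235 / 0.3063817 = 0.6895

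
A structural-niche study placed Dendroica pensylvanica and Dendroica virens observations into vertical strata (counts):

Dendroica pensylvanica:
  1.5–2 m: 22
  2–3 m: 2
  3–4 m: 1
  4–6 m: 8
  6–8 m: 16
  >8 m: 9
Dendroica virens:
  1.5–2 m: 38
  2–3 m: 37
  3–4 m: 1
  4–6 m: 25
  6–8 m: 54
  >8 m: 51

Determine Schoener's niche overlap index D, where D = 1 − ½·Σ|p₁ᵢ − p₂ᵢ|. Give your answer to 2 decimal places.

0.76

Proportions for Dendroica pensylvanica (n=58): 22/58=0.3793, 2/58=0.0345, 1/58=0.0172, 8/58=0.1379, 16/58=0.2759, 9/58=0.1552
Proportions for Dendroica virens (n=206): 38/206=0.1845, 37/206=0.1796, 1/206=0.0049, 25/206=0.1214, 54/206=0.2621, 51/206=0.2476
Σ|p₁ᵢ − p₂ᵢ| = 0.1948 + 0.1451 + 0.0123 + 0.0165 + 0.0138 + 0.0924 = 0.4749
D = 1 − ½ × 0.4749 = 1 − 0.23745 = 0.76255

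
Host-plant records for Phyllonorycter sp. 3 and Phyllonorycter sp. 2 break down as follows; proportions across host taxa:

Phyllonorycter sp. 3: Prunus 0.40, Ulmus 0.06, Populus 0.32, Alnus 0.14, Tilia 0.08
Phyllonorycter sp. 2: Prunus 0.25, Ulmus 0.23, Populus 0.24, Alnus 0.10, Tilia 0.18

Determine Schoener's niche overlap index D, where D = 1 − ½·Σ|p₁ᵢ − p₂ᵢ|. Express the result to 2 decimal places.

Σ|p₁ᵢ − p₂ᵢ| = 0.15 + 0.17 + 0.08 + 0.04 + 0.10 = 0.54
D = 1 − ½ × 0.54 = 1 − 0.270 = 0.7300

0.73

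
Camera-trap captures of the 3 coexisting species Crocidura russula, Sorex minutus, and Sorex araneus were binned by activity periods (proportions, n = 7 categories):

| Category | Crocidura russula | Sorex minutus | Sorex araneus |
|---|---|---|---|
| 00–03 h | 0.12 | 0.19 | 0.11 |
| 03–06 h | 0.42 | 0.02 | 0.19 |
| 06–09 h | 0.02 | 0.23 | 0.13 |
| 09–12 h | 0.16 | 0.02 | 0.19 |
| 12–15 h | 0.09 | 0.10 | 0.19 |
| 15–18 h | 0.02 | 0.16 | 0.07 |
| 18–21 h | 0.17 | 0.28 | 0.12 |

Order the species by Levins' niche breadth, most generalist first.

Σp_russᵢ² = 0.12² + 0.42² + 0.02² + 0.16² + 0.09² + 0.02² + 0.17² = 0.0144 + 0.1764 + 0.0004 + 0.0256 + 0.0081 + 0.0004 + 0.0289 = 0.2542
B_russ = 1 / 0.2542 = 3.9339
Σp_minuᵢ² = 0.19² + 0.02² + 0.23² + 0.02² + 0.10² + 0.16² + 0.28² = 0.0361 + 0.0004 + 0.0529 + 0.0004 + 0.0100 + 0.0256 + 0.0784 = 0.2038
B_minu = 1 / 0.2038 = 4.9068
Σp_aranᵢ² = 0.11² + 0.19² + 0.13² + 0.19² + 0.19² + 0.07² + 0.12² = 0.0121 + 0.0361 + 0.0169 + 0.0361 + 0.0361 + 0.0049 + 0.0144 = 0.1566
B_aran = 1 / 0.1566 = 6.3857
Ranking by B (broadest → narrowest): Sorex araneus (6.39) > Sorex minutus (4.91) > Crocidura russula (3.93)

Sorex araneus > Sorex minutus > Crocidura russula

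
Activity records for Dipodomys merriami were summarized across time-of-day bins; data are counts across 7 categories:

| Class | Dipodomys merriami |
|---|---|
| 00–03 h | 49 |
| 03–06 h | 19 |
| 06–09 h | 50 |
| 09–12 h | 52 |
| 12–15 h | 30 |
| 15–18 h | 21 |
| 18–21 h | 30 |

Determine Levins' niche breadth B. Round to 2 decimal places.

Proportions for Dipodomys merriami (n=251): 49/251=0.1952, 19/251=0.0757, 50/251=0.1992, 52/251=0.2072, 30/251=0.1195, 21/251=0.0837, 30/251=0.1195
Σpᵢ² = 0.1952² + 0.0757² + 0.1992² + 0.2072² + 0.1195² + 0.0837² + 0.1195² = 0.038103 + 0.005730 + 0.039681 + 0.042932 + 0.014280 + 0.007006 + 0.014280 = 0.162012
B = 1 / 0.162012 = 6.1724

6.17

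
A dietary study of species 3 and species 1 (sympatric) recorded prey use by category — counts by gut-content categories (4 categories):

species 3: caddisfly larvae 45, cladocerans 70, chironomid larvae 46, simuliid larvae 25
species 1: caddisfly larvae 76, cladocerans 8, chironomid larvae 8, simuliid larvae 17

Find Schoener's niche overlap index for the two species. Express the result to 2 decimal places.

Proportions for species 3 (n=186): 45/186=0.2419, 70/186=0.3763, 46/186=0.2473, 25/186=0.1344
Proportions for species 1 (n=109): 76/109=0.6972, 8/109=0.0734, 8/109=0.0734, 17/109=0.1560
Σ|p₁ᵢ − p₂ᵢ| = 0.4553 + 0.3029 + 0.1739 + 0.0216 = 0.9537
D = 1 − ½ × 0.9537 = 1 − 0.47685 = 0.52315

0.52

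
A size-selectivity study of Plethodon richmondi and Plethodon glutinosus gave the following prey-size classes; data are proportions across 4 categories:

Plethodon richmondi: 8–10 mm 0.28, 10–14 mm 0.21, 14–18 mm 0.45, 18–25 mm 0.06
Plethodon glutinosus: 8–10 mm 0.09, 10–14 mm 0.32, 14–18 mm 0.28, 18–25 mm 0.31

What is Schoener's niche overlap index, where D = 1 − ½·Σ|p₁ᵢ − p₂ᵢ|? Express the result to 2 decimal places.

0.64

Σ|p₁ᵢ − p₂ᵢ| = 0.19 + 0.11 + 0.17 + 0.25 = 0.72
D = 1 − ½ × 0.72 = 1 − 0.360 = 0.6400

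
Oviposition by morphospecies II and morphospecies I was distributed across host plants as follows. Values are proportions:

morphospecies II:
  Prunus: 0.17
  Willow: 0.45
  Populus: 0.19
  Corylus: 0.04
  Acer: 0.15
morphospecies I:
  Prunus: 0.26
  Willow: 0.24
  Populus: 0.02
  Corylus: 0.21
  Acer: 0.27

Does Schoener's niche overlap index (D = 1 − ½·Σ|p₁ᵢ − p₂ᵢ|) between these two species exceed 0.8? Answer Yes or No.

No

Σ|p₁ᵢ − p₂ᵢ| = 0.09 + 0.21 + 0.17 + 0.17 + 0.12 = 0.76
D = 1 − ½ × 0.76 = 1 − 0.380 = 0.6200
D = 0.6200 < 0.8 → No.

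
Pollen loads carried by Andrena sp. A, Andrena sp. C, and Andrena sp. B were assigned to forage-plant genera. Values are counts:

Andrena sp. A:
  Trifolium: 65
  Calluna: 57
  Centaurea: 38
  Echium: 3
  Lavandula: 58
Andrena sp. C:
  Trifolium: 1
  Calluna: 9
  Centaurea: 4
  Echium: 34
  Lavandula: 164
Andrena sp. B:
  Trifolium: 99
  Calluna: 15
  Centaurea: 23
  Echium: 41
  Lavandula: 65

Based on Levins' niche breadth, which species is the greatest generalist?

Andrena sp. A

Proportions for Andrena sp. A (n=221): 65/221=0.2941, 57/221=0.2579, 38/221=0.1719, 3/221=0.0136, 58/221=0.2624
Proportions for Andrena sp. C (n=212): 1/212=0.0047, 9/212=0.0425, 4/212=0.0189, 34/212=0.1604, 164/212=0.7736
Proportions for Andrena sp. B (n=243): 99/243=0.4074, 15/243=0.0617, 23/243=0.0947, 41/243=0.1687, 65/243=0.2675
Σp_Aᵢ² = 0.2941² + 0.2579² + 0.1719² + 0.0136² + 0.2624² = 0.086495 + 0.066512 + 0.029550 + 0.000185 + 0.068854 = 0.251596
B_A = 1 / 0.251596 = 3.9746
Σp_Cᵢ² = 0.0047² + 0.0425² + 0.0189² + 0.1604² + 0.7736² = 0.000022 + 0.001806 + 0.000357 + 0.025728 + 0.598457 = 0.626370
B_C = 1 / 0.626370 = 1.5965
Σp_Bᵢ² = 0.4074² + 0.0617² + 0.0947² + 0.1687² + 0.2675² = 0.165975 + 0.003807 + 0.008968 + 0.028460 + 0.071556 = 0.278766
B_B = 1 / 0.278766 = 3.5872
Highest B → broadest niche (most generalist): Andrena sp. A (B = 3.97).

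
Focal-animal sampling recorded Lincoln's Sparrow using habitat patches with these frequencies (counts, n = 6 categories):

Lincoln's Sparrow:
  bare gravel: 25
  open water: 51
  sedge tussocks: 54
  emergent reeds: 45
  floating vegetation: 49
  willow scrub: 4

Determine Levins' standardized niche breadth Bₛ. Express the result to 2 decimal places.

0.78

Proportions for Lincoln's Sparrow (n=228): 25/228=0.1096, 51/228=0.2237, 54/228=0.2368, 45/228=0.1974, 49/228=0.2149, 4/228=0.0175
Σpᵢ² = 0.1096² + 0.2237² + 0.2368² + 0.1974² + 0.2149² + 0.0175² = 0.012012 + 0.050042 + 0.056074 + 0.038967 + 0.046182 + 0.000306 = 0.203583
B = 1 / 0.203583 = 4.9120
Bₛ = (B − 1)/(n − 1) = (4.9120 − 1)/(6 − 1) = 3.9120/5 = 0.7824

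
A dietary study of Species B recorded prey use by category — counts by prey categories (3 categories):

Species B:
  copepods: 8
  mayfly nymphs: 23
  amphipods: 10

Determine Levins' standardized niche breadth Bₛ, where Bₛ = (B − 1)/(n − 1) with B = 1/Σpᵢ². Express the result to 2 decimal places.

Proportions for Species B (n=41): 8/41=0.1951, 23/41=0.5610, 10/41=0.2439
Σpᵢ² = 0.1951² + 0.5610² + 0.2439² = 0.038064 + 0.314721 + 0.059487 = 0.412272
B = 1 / 0.412272 = 2.4256
Bₛ = (B − 1)/(n − 1) = (2.4256 − 1)/(3 − 1) = 1.4256/2 = 0.7128

0.71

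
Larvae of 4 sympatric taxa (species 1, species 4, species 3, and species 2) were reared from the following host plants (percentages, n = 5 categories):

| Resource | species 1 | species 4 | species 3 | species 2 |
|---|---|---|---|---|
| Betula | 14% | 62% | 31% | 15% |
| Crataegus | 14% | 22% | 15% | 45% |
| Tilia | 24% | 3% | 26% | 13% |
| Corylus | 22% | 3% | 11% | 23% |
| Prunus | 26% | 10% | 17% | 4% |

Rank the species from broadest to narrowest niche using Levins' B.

species 1 > species 3 > species 2 > species 4

Convert percentages to proportions (divide by 100).
Σp_1ᵢ² = 0.14² + 0.14² + 0.24² + 0.22² + 0.26² = 0.0196 + 0.0196 + 0.0576 + 0.0484 + 0.0676 = 0.2128
B_1 = 1 / 0.2128 = 4.6992
Σp_4ᵢ² = 0.62² + 0.22² + 0.03² + 0.03² + 0.10² = 0.3844 + 0.0484 + 0.0009 + 0.0009 + 0.0100 = 0.4446
B_4 = 1 / 0.4446 = 2.2492
Σp_3ᵢ² = 0.31² + 0.15² + 0.26² + 0.11² + 0.17² = 0.0961 + 0.0225 + 0.0676 + 0.0121 + 0.0289 = 0.2272
B_3 = 1 / 0.2272 = 4.4014
Σp_2ᵢ² = 0.15² + 0.45² + 0.13² + 0.23² + 0.04² = 0.0225 + 0.2025 + 0.0169 + 0.0529 + 0.0016 = 0.2964
B_2 = 1 / 0.2964 = 3.3738
Ranking by B (broadest → narrowest): species 1 (4.70) > species 3 (4.40) > species 2 (3.37) > species 4 (2.25)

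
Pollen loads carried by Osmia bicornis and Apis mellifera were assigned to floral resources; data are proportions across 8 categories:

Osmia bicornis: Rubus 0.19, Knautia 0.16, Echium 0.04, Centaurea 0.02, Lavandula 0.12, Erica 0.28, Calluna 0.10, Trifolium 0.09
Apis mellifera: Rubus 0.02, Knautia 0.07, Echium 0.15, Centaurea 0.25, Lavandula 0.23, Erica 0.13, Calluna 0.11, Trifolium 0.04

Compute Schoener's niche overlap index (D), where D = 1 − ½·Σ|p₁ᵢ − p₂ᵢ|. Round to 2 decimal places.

Σ|p₁ᵢ − p₂ᵢ| = 0.17 + 0.09 + 0.11 + 0.23 + 0.11 + 0.15 + 0.01 + 0.05 = 0.92
D = 1 − ½ × 0.92 = 1 − 0.460 = 0.5400

0.54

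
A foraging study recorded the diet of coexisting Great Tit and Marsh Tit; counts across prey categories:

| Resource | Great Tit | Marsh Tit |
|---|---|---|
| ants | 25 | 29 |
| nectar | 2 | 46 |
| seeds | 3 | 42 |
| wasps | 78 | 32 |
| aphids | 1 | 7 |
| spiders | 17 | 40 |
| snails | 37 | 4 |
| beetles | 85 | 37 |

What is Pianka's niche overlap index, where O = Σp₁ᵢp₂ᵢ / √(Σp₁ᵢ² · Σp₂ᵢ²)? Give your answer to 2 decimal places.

0.63

Proportions for Great Tit (n=248): 25/248=0.1008, 2/248=0.0081, 3/248=0.0121, 78/248=0.3145, 1/248=0.0040, 17/248=0.0685, 37/248=0.1492, 85/248=0.3427
Proportions for Marsh Tit (n=237): 29/237=0.1224, 46/237=0.1941, 42/237=0.1772, 32/237=0.1350, 7/237=0.0295, 40/237=0.1688, 4/237=0.0169, 37/237=0.1561
Σ p₁ᵢp₂ᵢ = 0.012338 + 0.001572 + 0.002144 + 0.042458 + 0.000118 + 0.011563 + 0.002521 + 0.053495 = 0.126209
Σp_1ᵢ² = 0.1008² + 0.0081² + 0.0121² + 0.3145² + 0.0040² + 0.0685² + 0.1492² + 0.3427² = 0.010161 + 0.000066 + 0.000146 + 0.098910 + 0.000016 + 0.004692 + 0.022261 + 0.117443 = 0.253695
Σp_2ᵢ² = 0.1224² + 0.1941² + 0.1772² + 0.1350² + 0.0295² + 0.1688² + 0.0169² + 0.1561² = 0.014982 + 0.037675 + 0.031400 + 0.018225 + 0.000870 + 0.028493 + 0.000286 + 0.024367 = 0.156298
O = 0.126209 / √(0.253695 × 0.156298) = 0.126209 / 0.1991282 = 0.6338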